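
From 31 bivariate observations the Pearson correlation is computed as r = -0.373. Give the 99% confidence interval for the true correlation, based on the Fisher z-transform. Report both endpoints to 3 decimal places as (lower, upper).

z_r = atanh(-0.373) = -0.391903;  SE = 1/√(n−3) = 1/√28 = 0.188982
z-limits: -0.391903 ± 2.576·0.188982 = -0.391903 ± 0.486818 = [-0.878721, 0.094915]
ρ-limits: (tanh -0.878721, tanh 0.094915) = (-0.706, 0.095)

(-0.706, 0.095)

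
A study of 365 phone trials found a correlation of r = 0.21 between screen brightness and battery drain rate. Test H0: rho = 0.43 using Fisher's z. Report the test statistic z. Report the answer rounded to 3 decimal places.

-4.694

z_r = atanh(0.21) = 0.213171,  z_0 = atanh(0.43) = 0.459897
SE = 1/√(n−3) = 1/√362 = 0.052559
z = (z_r − z_0)/SE = (0.213171 − 0.459897) / 0.052559 = -0.246726 / 0.052559 = -4.694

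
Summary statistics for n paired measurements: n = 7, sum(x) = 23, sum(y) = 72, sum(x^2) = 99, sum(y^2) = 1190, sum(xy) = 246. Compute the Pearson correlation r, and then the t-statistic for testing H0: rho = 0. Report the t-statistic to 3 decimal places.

S_xy = nΣxy − ΣxΣy = 7·246 − 23·72 = 1722 − 1656 = 66
S_xx = nΣx² − (Σx)² = 7·99 − 23² = 693 − 529 = 164
S_yy = nΣy² − (Σy)² = 7·1190 − 72² = 8330 − 5184 = 3146
r = S_xy / √(S_xx·S_yy) = 66 / √(164·3146) = 66 / √515944 = 66 / 718.2924 = 0.0919
t = r·√(n−2)/√(1−r²) = 0.0919·√5 / √(1−0.008446) = 0.205495 / 0.995768 = 0.206

0.206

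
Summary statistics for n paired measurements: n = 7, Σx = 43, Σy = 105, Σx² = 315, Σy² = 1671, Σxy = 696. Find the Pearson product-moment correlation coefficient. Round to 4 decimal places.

0.7299

Numerator: nΣxy − (Σx)(Σy) = 7·696 − (43)(105) = 357
Denominator: √[(nΣx²−(Σx)²)(nΣy²−(Σy)²)]
  nΣx²−(Σx)² = 7·315 − 1849 = 356;  nΣy²−(Σy)² = 7·1671 − 11025 = 672
  √(356·672) = √239232 = 489.1135
r = 357 / 489.1135 = 0.7299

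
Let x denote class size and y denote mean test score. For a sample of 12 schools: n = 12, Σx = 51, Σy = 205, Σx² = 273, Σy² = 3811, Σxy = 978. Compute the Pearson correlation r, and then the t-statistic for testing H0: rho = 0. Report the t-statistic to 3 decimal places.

S_xy = nΣxy − ΣxΣy = 12·978 − 51·205 = 11736 − 10455 = 1281
S_xx = nΣx² − (Σx)² = 12·273 − 51² = 3276 − 2601 = 675
S_yy = nΣy² − (Σy)² = 12·3811 − 205² = 45732 − 42025 = 3707
r = S_xy / √(S_xx·S_yy) = 1281 / √(675·3707) = 1281 / √2502225 = 1281 / 1581.8423 = 0.8098
t = r·√(n−2)/√(1−r²) = 0.8098·√10 / √(1−0.655776) = 2.560812 / 0.586706 = 4.365

4.365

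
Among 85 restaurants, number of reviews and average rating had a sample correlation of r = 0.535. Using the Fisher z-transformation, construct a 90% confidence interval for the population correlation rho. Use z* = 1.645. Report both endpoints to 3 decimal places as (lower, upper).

(0.393, 0.652)

Fisher z: z_r = atanh(r) = ½·ln((1+0.535)/(1−0.535)) = 0.597124
SE(z) = 1/√(n−3) = 1/√82 = 0.110432
90% ⇒ z* = 1.645; margin = 1.645·0.110432 = 0.181661
CI on z-scale: (0.415463, 0.778785)
Back-transform: tanh(0.415463) = 0.393101, tanh(0.778785) = 0.652009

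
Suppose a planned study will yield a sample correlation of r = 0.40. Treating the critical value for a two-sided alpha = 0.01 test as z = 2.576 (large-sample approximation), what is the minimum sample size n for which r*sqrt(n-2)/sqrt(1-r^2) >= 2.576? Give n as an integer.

37

r√(n−2)/√(1−r²) ≥ 2.576  ⇔  n−2 ≥ (2.576)²·(1−r²)/r²
(1−r²)/r² = (1−0.1600)/0.1600 = 5.2500
n ≥ 2 + 6.635776·5.2500 = 2 + 34.8378 = 36.8378
⌈36.8378⌉ = 37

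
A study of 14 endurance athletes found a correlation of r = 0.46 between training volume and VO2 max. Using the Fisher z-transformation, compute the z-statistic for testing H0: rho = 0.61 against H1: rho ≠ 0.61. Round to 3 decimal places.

Fisher z: atanh(0.46) = 0.497311, atanh(0.61) = 0.708921
z = (z_r − z_0)·√(n−3) = (0.497311 − 0.708921)·√11 = -0.211610 · 3.316625 = -0.702

-0.702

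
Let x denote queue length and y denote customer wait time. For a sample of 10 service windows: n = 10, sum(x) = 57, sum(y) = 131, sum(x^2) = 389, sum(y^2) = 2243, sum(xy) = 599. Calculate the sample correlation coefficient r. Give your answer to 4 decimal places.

-0.8037

S_xy = nΣxy − ΣxΣy = 10·599 − 57·131 = 5990 − 7467 = -1477
S_xx = nΣx² − (Σx)² = 10·389 − 57² = 3890 − 3249 = 641
S_yy = nΣy² − (Σy)² = 10·2243 − 131² = 22430 − 17161 = 5269
r = S_xy / √(S_xx·S_yy) = -1477 / √(641·5269) = -1477 / √3377429 = -1477 / 1837.7783 = -0.8037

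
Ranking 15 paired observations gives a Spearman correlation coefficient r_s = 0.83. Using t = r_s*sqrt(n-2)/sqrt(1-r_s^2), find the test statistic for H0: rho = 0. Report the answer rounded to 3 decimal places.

5.365

1 − r_s² = 1 − 0.6889 = 0.3111;  √(1−r_s²) = 0.557763
√(n−2) = √13 = 3.605551
t = r_s·√(n−2)/√(1−r_s²) = 0.83 · 3.605551 / 0.557763 = 5.365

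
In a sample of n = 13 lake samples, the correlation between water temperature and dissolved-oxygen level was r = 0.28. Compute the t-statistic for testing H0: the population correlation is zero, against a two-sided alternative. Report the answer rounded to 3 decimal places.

t = r·√(n−2) / √(1−r²) with r = 0.28, n = 13
  = 0.28·√11 / √(1 − 0.0784)
  = 0.28·3.316625 / 0.960000
  = 0.928655 / 0.960000 = 0.967

0.967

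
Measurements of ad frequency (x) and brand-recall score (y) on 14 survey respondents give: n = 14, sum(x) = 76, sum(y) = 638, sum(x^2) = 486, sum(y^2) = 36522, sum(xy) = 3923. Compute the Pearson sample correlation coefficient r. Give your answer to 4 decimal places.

S_xy = nΣxy − ΣxΣy = 14·3923 − 76·638 = 54922 − 48488 = 6434
S_xx = nΣx² − (Σx)² = 14·486 − 76² = 6804 − 5776 = 1028
S_yy = nΣy² − (Σy)² = 14·36522 − 638² = 511308 − 407044 = 104264
r = S_xy / √(S_xx·S_yy) = 6434 / √(1028·104264) = 6434 / √107183392 = 6434 / 10352.9412 = 0.6215

0.6215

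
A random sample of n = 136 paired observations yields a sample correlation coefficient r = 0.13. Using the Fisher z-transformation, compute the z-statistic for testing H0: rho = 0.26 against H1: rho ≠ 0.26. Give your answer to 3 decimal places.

-1.561

Fisher z: atanh(0.13) = 0.130740, atanh(0.26) = 0.266108
z = (z_r − z_0)·√(n−3) = (0.130740 − 0.266108)·√133 = -0.135368 · 11.532563 = -1.561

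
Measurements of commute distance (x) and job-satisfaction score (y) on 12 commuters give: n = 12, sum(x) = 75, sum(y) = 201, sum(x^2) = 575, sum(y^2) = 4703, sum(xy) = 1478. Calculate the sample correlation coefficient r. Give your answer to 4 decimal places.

0.5885

Numerator: nΣxy − (Σx)(Σy) = 12·1478 − (75)(201) = 2661
Denominator: √[(nΣx²−(Σx)²)(nΣy²−(Σy)²)]
  nΣx²−(Σx)² = 12·575 − 5625 = 1275;  nΣy²−(Σy)² = 12·4703 − 40401 = 16035
  √(1275·16035) = √20444625 = 4521.5733
r = 2661 / 4521.5733 = 0.5885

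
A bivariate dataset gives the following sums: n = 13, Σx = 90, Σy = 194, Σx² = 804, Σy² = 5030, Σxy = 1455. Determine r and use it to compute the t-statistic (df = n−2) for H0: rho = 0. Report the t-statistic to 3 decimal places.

0.607

S_xy = nΣxy − ΣxΣy = 13·1455 − 90·194 = 18915 − 17460 = 1455
S_xx = nΣx² − (Σx)² = 13·804 − 90² = 10452 − 8100 = 2352
S_yy = nΣy² − (Σy)² = 13·5030 − 194² = 65390 − 37636 = 27754
r = S_xy / √(S_xx·S_yy) = 1455 / √(2352·27754) = 1455 / √65277408 = 1455 / 8079.4435 = 0.1801
t = r·√(n−2)/√(1−r²) = 0.1801·√11 / √(1−0.032436) = 0.597324 / 0.983648 = 0.607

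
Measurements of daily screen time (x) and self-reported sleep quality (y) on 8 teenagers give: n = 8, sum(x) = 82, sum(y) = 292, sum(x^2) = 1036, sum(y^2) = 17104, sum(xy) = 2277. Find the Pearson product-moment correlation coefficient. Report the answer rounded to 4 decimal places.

Numerator: nΣxy − (Σx)(Σy) = 8·2277 − (82)(292) = -5728
Denominator: √[(nΣx²−(Σx)²)(nΣy²−(Σy)²)]
  nΣx²−(Σx)² = 8·1036 − 6724 = 1564;  nΣy²−(Σy)² = 8·17104 − 85264 = 51568
  √(1564·51568) = √80652352 = 8980.6655
r = -5728 / 8980.6655 = -0.6378

-0.6378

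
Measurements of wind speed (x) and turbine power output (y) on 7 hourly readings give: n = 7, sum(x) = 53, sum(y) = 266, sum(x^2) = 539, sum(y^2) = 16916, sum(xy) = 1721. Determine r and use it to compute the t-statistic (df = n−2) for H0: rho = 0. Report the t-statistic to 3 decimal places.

Numerator: nΣxy − (Σx)(Σy) = 7·1721 − (53)(266) = -2051
Denominator: √[(nΣx²−(Σx)²)(nΣy²−(Σy)²)]
  nΣx²−(Σx)² = 7·539 − 2809 = 964;  nΣy²−(Σy)² = 7·16916 − 70756 = 47656
  √(964·47656) = √45940384 = 6777.9336
r = -2051 / 6777.9336 = -0.3026
t = r·√(n−2)/√(1−r²) = -0.3026·√5 / √(1−0.091567) = -0.676634 / 0.953118 = -0.710

-0.710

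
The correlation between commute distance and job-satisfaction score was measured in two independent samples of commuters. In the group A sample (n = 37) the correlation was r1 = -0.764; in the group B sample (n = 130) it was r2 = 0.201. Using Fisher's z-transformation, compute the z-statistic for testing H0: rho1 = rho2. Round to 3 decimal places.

z1 = atanh(-0.764) = -1.005754,  z2 = atanh(0.201) = 0.203774
SE = √(1/(n1−3) + 1/(n2−3)) = √(1/34 + 1/127) = √(0.0294118 + 0.0078740) = √0.0372858 = 0.193095
z = (z1 − z2)/SE = (-1.005754 − 0.203774) / 0.193095 = -1.209528 / 0.193095 = -6.264

-6.264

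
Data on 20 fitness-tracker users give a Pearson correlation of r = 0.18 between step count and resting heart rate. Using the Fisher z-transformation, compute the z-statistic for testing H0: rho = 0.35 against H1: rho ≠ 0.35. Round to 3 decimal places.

-0.756

Fisher z: atanh(0.18) = 0.181983, atanh(0.35) = 0.365444
z = (z_r − z_0)·√(n−3) = (0.181983 − 0.365444)·√17 = -0.183461 · 4.123106 = -0.756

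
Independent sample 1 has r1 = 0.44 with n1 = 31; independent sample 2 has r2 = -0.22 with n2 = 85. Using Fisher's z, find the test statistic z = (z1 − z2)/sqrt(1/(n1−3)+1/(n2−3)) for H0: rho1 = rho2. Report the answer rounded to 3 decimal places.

3.179

Fisher z-transforms: z1 = atanh(0.44) = 0.472231, z2 = atanh(-0.22) = -0.223656; difference d = 0.695887
Var(d) = 1/28 + 1/82 = 0.0357143 + 0.0121951 = 0.0479094
z = d/√Var(d) = 0.695887 / √0.0479094 = 0.695887 / 0.218882 = 3.179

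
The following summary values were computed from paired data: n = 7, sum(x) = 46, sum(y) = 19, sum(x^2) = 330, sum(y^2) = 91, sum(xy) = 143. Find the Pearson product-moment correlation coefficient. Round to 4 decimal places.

Numerator: nΣxy − (Σx)(Σy) = 7·143 − (46)(19) = 127
Denominator: √[(nΣx²−(Σx)²)(nΣy²−(Σy)²)]
  nΣx²−(Σx)² = 7·330 − 2116 = 194;  nΣy²−(Σy)² = 7·91 − 361 = 276
  √(194·276) = √53544 = 231.3958
r = 127 / 231.3958 = 0.5488

0.5488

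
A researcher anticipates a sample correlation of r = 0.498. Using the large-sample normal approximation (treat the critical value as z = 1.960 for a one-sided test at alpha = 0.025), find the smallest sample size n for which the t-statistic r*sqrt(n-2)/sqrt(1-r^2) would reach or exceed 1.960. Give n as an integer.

14

r√(n−2)/√(1−r²) ≥ 1.960  ⇔  n−2 ≥ (1.960)²·(1−r²)/r²
(1−r²)/r² = (1−0.248004)/0.248004 = 3.0322
n ≥ 2 + 3.8416·3.0322 = 2 + 11.6485 = 13.6485
⌈13.6485⌉ = 14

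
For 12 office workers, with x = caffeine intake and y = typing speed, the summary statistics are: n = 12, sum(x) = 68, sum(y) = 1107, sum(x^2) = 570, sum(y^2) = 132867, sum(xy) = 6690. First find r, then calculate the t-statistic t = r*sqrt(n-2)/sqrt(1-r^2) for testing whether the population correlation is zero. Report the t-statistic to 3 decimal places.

Numerator: nΣxy − (Σx)(Σy) = 12·6690 − (68)(1107) = 5004
Denominator: √[(nΣx²−(Σx)²)(nΣy²−(Σy)²)]
  nΣx²−(Σx)² = 12·570 − 4624 = 2216;  nΣy²−(Σy)² = 12·132867 − 1225449 = 368955
  √(2216·368955) = √817604280 = 28593.7804
r = 5004 / 28593.7804 = 0.1750
t = r·√(n−2)/√(1−r²) = 0.1750·√10 / √(1−0.030625) = 0.553399 / 0.984568 = 0.562

0.562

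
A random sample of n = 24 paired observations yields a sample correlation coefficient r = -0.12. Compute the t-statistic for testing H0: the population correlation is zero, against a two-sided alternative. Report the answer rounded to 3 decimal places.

1 − r² = 1 − 0.0144 = 0.9856;  √(1−r²) = 0.992774
√(n−2) = √22 = 4.690416
t = r·√(n−2)/√(1−r²) = -0.12 · 4.690416 / 0.992774 = -0.567

-0.567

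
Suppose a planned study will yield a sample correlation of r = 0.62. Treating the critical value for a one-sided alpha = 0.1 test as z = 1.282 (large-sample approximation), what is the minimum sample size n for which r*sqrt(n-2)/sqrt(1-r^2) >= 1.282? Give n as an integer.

5

r√(n−2)/√(1−r²) ≥ 1.282  ⇔  n−2 ≥ (1.282)²·(1−r²)/r²
(1−r²)/r² = (1−0.3844)/0.3844 = 1.6015
n ≥ 2 + 1.643524·1.6015 = 2 + 2.6321 = 4.6321
⌈4.6321⌉ = 5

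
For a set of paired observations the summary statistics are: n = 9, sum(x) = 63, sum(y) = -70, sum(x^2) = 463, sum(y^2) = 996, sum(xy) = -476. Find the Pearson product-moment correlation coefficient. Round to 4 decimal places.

0.1405

Numerator: nΣxy − (Σx)(Σy) = 9·(-476) − (63)(-70) = 126
Denominator: √[(nΣx²−(Σx)²)(nΣy²−(Σy)²)]
  nΣx²−(Σx)² = 9·463 − 3969 = 198;  nΣy²−(Σy)² = 9·996 − 4900 = 4064
  √(198·4064) = √804672 = 897.0351
r = 126 / 897.0351 = 0.1405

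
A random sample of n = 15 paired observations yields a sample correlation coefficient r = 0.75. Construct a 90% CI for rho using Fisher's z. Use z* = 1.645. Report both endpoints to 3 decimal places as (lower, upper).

Fisher z: z_r = atanh(r) = ½·ln((1+0.75)/(1−0.75)) = 0.972955
SE(z) = 1/√(n−3) = 1/√12 = 0.288675
90% ⇒ z* = 1.645; margin = 1.645·0.288675 = 0.474870
CI on z-scale: (0.498085, 1.447825)
Back-transform: tanh(0.498085) = 0.460610, tanh(1.447825) = 0.895262

(0.461, 0.895)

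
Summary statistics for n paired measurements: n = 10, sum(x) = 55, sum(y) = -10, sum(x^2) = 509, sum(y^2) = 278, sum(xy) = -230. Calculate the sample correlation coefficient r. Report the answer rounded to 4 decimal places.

-0.7439

Numerator: nΣxy − (Σx)(Σy) = 10·(-230) − (55)(-10) = -1750
Denominator: √[(nΣx²−(Σx)²)(nΣy²−(Σy)²)]
  nΣx²−(Σx)² = 10·509 − 3025 = 2065;  nΣy²−(Σy)² = 10·278 − 100 = 2680
  √(2065·2680) = √5534200 = 2352.4880
r = -1750 / 2352.4880 = -0.7439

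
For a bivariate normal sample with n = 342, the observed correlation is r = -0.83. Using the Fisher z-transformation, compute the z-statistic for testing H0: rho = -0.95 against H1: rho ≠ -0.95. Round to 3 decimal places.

z_r = atanh(-0.83) = -1.188136,  z_0 = atanh(-0.95) = -1.831781
SE = 1/√(n−3) = 1/√339 = 0.054313
z = (z_r − z_0)/SE = (-1.188136 − (-1.831781)) / 0.054313 = 0.643645 / 0.054313 = 11.851

11.851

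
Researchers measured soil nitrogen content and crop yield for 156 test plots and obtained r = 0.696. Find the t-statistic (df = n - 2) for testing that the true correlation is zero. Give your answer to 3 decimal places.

t = r·√(n−2) / √(1−r²) with r = 0.696, n = 156
  = 0.696·√154 / √(1 − 0.484416)
  = 0.696·12.409674 / 0.718042
  = 8.637133 / 0.718042 = 12.029

12.029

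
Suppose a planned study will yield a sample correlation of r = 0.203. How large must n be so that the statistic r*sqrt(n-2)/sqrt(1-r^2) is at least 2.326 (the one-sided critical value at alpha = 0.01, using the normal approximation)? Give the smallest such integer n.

128

Need r·√(n−2)/√(1−r²) ≥ 2.326
√(n−2) ≥ 2.326·√(1−0.041209) / 0.203 = 2.326·0.979179 / 0.203 = 11.2196
n−2 ≥ 125.8794  ⇒  n ≥ 127.8794
Smallest integer n = 128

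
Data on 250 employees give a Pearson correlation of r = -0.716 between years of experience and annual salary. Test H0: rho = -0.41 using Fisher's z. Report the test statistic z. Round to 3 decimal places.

Fisher z: atanh(-0.716) = -0.899389, atanh(-0.41) = -0.435611
z = (z_r − z_0)·√(n−3) = (-0.899389 − (-0.435611))·√247 = -0.463778 · 15.716234 = -7.289

-7.289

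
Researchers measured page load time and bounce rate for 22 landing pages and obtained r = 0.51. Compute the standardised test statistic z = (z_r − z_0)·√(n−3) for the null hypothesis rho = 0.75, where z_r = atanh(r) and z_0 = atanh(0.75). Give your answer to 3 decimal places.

Fisher z: atanh(0.51) = 0.562730, atanh(0.75) = 0.972955
z = (z_r − z_0)·√(n−3) = (0.562730 − 0.972955)·√19 = -0.410225 · 4.358899 = -1.788

-1.788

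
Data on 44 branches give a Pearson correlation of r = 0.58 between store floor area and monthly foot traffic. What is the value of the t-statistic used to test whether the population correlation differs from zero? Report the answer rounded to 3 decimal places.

4.614

t = r·√(n−2) / √(1−r²) with r = 0.58, n = 44
  = 0.58·√42 / √(1 − 0.3364)
  = 0.58·6.480741 / 0.814616
  = 3.758830 / 0.814616 = 4.614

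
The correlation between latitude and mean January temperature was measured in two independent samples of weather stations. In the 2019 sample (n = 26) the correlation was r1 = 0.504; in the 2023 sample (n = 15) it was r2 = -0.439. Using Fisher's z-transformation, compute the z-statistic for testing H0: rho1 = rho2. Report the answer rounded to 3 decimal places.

Fisher z-transforms: z1 = atanh(0.504) = 0.554654, z2 = atanh(-0.439) = -0.470991; difference d = 1.025645
Var(d) = 1/23 + 1/12 = 0.0434783 + 0.0833333 = 0.1268116
z = d/√Var(d) = 1.025645 / √0.1268116 = 1.025645 / 0.356106 = 2.880

2.880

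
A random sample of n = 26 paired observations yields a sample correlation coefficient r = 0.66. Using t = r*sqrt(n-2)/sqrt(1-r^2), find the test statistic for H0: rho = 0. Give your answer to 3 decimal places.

4.304

1 − r² = 1 − 0.4356 = 0.5644;  √(1−r²) = 0.751266
√(n−2) = √24 = 4.898979
t = r·√(n−2)/√(1−r²) = 0.66 · 4.898979 / 0.751266 = 4.304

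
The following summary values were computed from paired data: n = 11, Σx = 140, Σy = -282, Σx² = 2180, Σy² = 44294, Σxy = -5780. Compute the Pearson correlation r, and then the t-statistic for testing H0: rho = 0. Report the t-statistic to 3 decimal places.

Numerator: nΣxy − (Σx)(Σy) = 11·(-5780) − (140)(-282) = -24100
Denominator: √[(nΣx²−(Σx)²)(nΣy²−(Σy)²)]
  nΣx²−(Σx)² = 11·2180 − 19600 = 4380;  nΣy²−(Σy)² = 11·44294 − 79524 = 407710
  √(4380·407710) = √1785769800 = 42258.3696
r = -24100 / 42258.3696 = -0.5703
t = r·√(n−2)/√(1−r²) = -0.5703·√9 / √(1−0.325242) = -1.710900 / 0.821437 = -2.083

-2.083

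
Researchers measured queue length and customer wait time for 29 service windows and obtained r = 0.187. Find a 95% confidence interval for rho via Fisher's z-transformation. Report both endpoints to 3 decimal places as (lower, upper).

(-0.193, 0.518)

Fisher z: z_r = atanh(r) = ½·ln((1+0.187)/(1−0.187)) = 0.189227
SE(z) = 1/√(n−3) = 1/√26 = 0.196116
95% ⇒ z* = 1.960; margin = 1.960·0.196116 = 0.384387
CI on z-scale: (-0.195160, 0.573614)
Back-transform: tanh(-0.195160) = -0.192719, tanh(0.573614) = 0.518008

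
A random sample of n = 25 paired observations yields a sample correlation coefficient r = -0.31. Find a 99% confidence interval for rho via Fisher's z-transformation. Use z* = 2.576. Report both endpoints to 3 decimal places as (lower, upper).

Fisher z: z_r = atanh(r) = ½·ln((1+(-0.31))/(1−(-0.31))) = -0.320545
SE(z) = 1/√(n−3) = 1/√22 = 0.213201
99% ⇒ z* = 2.576; margin = 2.576·0.213201 = 0.549206
CI on z-scale: (-0.869751, 0.228661)
Back-transform: tanh(-0.869751) = -0.701248, tanh(0.228661) = 0.224757

(-0.701, 0.225)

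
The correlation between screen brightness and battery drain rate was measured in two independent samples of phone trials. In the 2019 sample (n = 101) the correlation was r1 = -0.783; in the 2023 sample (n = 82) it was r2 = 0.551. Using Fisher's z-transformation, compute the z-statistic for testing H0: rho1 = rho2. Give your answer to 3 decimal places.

z1 = atanh(-0.783) = -1.053078,  z2 = atanh(0.551) = 0.619816
SE = √(1/(n1−3) + 1/(n2−3)) = √(1/98 + 1/79) = √(0.0102041 + 0.0126582) = √0.0228623 = 0.151203
z = (z1 − z2)/SE = (-1.053078 − 0.619816) / 0.151203 = -1.672894 / 0.151203 = -11.064

-11.064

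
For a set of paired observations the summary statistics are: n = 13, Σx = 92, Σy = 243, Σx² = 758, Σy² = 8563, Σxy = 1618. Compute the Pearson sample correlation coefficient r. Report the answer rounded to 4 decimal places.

Numerator: nΣxy − (Σx)(Σy) = 13·1618 − (92)(243) = -1322
Denominator: √[(nΣx²−(Σx)²)(nΣy²−(Σy)²)]
  nΣx²−(Σx)² = 13·758 − 8464 = 1390;  nΣy²−(Σy)² = 13·8563 − 59049 = 52270
  √(1390·52270) = √72655300 = 8523.8078
r = -1322 / 8523.8078 = -0.1551

-0.1551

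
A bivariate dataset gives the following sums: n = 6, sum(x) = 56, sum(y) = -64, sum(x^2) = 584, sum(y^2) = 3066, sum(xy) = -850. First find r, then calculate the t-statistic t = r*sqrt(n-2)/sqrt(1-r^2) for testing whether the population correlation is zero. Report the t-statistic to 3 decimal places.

-1.761

Numerator: nΣxy − (Σx)(Σy) = 6·(-850) − (56)(-64) = -1516
Denominator: √[(nΣx²−(Σx)²)(nΣy²−(Σy)²)]
  nΣx²−(Σx)² = 6·584 − 3136 = 368;  nΣy²−(Σy)² = 6·3066 − 4096 = 14300
  √(368·14300) = √5262400 = 2293.9922
r = -1516 / 2293.9922 = -0.6609
t = r·√(n−2)/√(1−r²) = -0.6609·√4 / √(1−0.436789) = -1.321800 / 0.750474 = -1.761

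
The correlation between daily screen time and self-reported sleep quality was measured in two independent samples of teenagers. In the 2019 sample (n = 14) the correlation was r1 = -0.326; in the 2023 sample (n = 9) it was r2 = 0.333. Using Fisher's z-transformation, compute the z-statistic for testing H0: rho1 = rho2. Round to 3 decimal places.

z1 = atanh(-0.326) = -0.338346,  z2 = atanh(0.333) = 0.346199
SE = √(1/(n1−3) + 1/(n2−3)) = √(1/11 + 1/6) = √(0.0909091 + 0.1666667) = √0.2575758 = 0.507519
z = (z1 − z2)/SE = (-0.338346 − 0.346199) / 0.507519 = -0.684545 / 0.507519 = -1.349

-1.349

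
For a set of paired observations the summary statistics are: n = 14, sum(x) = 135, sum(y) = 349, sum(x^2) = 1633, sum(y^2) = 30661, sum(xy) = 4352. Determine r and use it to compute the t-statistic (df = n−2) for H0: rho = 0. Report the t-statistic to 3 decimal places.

1.362

S_xy = nΣxy − ΣxΣy = 14·4352 − 135·349 = 60928 − 47115 = 13813
S_xx = nΣx² − (Σx)² = 14·1633 − 135² = 22862 − 18225 = 4637
S_yy = nΣy² − (Σy)² = 14·30661 − 349² = 429254 − 121801 = 307453
r = S_xy / √(S_xx·S_yy) = 13813 / √(4637·307453) = 13813 / √1425659561 = 13813 / 37757.9073 = 0.3658
t = r·√(n−2)/√(1−r²) = 0.3658·√12 / √(1−0.133810) = 1.267168 / 0.930693 = 1.362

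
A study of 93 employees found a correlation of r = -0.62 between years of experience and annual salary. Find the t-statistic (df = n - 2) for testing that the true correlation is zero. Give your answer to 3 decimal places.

1 − r² = 1 − 0.3844 = 0.6156;  √(1−r²) = 0.784602
√(n−2) = √91 = 9.539392
t = r·√(n−2)/√(1−r²) = -0.62 · 9.539392 / 0.784602 = -7.538

-7.538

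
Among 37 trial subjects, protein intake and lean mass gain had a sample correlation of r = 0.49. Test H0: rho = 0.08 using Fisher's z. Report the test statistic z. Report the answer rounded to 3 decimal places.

Fisher z: atanh(0.49) = 0.536060, atanh(0.08) = 0.080171
z = (z_r − z_0)·√(n−3) = (0.536060 − 0.080171)·√34 = 0.455889 · 5.830952 = 2.658

2.658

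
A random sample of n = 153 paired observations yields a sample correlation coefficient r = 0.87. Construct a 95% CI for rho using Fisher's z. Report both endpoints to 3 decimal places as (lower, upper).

z_r = atanh(0.87) = 1.333080;  SE = 1/√(n−3) = 1/√150 = 0.081650
z-limits: 1.333080 ± 1.960·0.081650 = 1.333080 ± 0.160034 = [1.173046, 1.493114]
ρ-limits: (tanh 1.173046, tanh 1.493114) = (0.825, 0.904)

(0.825, 0.904)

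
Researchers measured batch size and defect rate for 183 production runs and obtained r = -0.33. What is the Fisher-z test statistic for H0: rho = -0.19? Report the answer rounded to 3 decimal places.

Fisher z: atanh(-0.33) = -0.342828, atanh(-0.19) = -0.192337
z = (z_r − z_0)·√(n−3) = (-0.342828 − (-0.192337))·√180 = -0.150491 · 13.416408 = -2.019

-2.019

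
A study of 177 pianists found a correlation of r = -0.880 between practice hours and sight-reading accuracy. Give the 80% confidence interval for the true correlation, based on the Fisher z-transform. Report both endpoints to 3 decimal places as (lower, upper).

Fisher z: z_r = atanh(r) = ½·ln((1+(-0.880))/(1−(-0.880))) = -1.375768
SE(z) = 1/√(n−3) = 1/√174 = 0.075810
80% ⇒ z* = 1.282; margin = 1.282·0.075810 = 0.097188
CI on z-scale: (-1.472956, -1.278580)
Back-transform: tanh(-1.472956) = -0.900140, tanh(-1.278580) = -0.856106

(-0.900, -0.856)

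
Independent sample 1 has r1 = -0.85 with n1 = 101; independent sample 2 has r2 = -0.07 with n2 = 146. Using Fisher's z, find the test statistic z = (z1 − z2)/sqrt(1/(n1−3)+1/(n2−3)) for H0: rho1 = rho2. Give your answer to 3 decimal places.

Fisher z-transforms: z1 = atanh(-0.85) = -1.256153, z2 = atanh(-0.07) = -0.070115; difference d = -1.186038
Var(d) = 1/98 + 1/143 = 0.0102041 + 0.0069930 = 0.0171971
z = d/√Var(d) = -1.186038 / √0.0171971 = -1.186038 / 0.131138 = -9.044

-9.044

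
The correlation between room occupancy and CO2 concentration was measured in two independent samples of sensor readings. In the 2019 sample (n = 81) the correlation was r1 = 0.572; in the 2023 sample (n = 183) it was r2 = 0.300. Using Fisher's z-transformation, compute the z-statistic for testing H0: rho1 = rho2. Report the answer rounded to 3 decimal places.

z1 = atanh(0.572) = 0.650490,  z2 = atanh(0.300) = 0.309520
SE = √(1/(n1−3) + 1/(n2−3)) = √(1/78 + 1/180) = √(0.0128205 + 0.0055556) = √0.0183761 = 0.135558
z = (z1 − z2)/SE = (0.650490 − 0.309520) / 0.135558 = 0.340970 / 0.135558 = 2.515

2.515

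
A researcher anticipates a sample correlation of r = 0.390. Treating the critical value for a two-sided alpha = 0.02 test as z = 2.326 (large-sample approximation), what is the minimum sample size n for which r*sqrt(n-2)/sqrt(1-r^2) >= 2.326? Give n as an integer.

33

r√(n−2)/√(1−r²) ≥ 2.326  ⇔  n−2 ≥ (2.326)²·(1−r²)/r²
(1−r²)/r² = (1−0.152100)/0.152100 = 5.5746
n ≥ 2 + 5.410276·5.5746 = 2 + 30.1601 = 32.1601
⌈32.1601⌉ = 33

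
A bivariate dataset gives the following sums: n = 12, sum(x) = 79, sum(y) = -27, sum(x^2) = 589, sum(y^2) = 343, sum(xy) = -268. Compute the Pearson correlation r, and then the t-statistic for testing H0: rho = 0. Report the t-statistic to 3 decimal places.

-2.684

S_xy = nΣxy − ΣxΣy = 12·(-268) − 79·(-27) = -3216 − (-2133) = -1083
S_xx = nΣx² − (Σx)² = 12·589 − 79² = 7068 − 6241 = 827
S_yy = nΣy² − (Σy)² = 12·343 − (-27)² = 4116 − 729 = 3387
r = S_xy / √(S_xx·S_yy) = -1083 / √(827·3387) = -1083 / √2801049 = -1083 / 1673.6335 = -0.6471
t = r·√(n−2)/√(1−r²) = -0.6471·√10 / √(1−0.418738) = -2.046310 / 0.762405 = -2.684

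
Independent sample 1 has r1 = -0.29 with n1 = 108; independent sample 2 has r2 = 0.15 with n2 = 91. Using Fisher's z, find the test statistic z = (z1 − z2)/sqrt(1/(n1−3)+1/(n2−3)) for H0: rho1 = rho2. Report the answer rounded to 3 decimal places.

z1 = atanh(-0.29) = -0.298566,  z2 = atanh(0.15) = 0.151140
SE = √(1/(n1−3) + 1/(n2−3)) = √(1/105 + 1/88) = √(0.0095238 + 0.0113636) = √0.0208874 = 0.144525
z = (z1 − z2)/SE = (-0.298566 − 0.151140) / 0.144525 = -0.449706 / 0.144525 = -3.112

-3.112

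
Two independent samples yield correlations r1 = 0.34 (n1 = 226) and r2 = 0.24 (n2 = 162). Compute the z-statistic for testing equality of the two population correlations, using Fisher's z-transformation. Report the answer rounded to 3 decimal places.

1.053

z1 = atanh(0.34) = 0.354093,  z2 = atanh(0.24) = 0.244774
SE = √(1/(n1−3) + 1/(n2−3)) = √(1/223 + 1/159) = √(0.0044843 + 0.0062893) = √0.0107736 = 0.103796
z = (z1 − z2)/SE = (0.354093 − 0.244774) / 0.103796 = 0.109319 / 0.103796 = 1.053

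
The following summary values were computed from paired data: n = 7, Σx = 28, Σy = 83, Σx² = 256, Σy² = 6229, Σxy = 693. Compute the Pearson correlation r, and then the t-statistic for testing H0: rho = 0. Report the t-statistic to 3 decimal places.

1.021

S_xy = nΣxy − ΣxΣy = 7·693 − 28·83 = 4851 − 2324 = 2527
S_xx = nΣx² − (Σx)² = 7·256 − 28² = 1792 − 784 = 1008
S_yy = nΣy² − (Σy)² = 7·6229 − 83² = 43603 − 6889 = 36714
r = S_xy / √(S_xx·S_yy) = 2527 / √(1008·36714) = 2527 / √37007712 = 2527 / 6083.3964 = 0.4154
t = r·√(n−2)/√(1−r²) = 0.4154·√5 / √(1−0.172557) = 0.928863 / 0.909639 = 1.021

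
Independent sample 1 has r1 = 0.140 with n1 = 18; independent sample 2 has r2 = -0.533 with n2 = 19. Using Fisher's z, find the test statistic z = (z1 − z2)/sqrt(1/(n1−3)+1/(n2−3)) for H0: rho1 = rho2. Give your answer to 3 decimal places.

2.046

Fisher z-transforms: z1 = atanh(0.140) = 0.140926, z2 = atanh(-0.533) = -0.594326; difference d = 0.735252
Var(d) = 1/15 + 1/16 = 0.0666667 + 0.0625000 = 0.1291667
z = d/√Var(d) = 0.735252 / √0.1291667 = 0.735252 / 0.359398 = 2.046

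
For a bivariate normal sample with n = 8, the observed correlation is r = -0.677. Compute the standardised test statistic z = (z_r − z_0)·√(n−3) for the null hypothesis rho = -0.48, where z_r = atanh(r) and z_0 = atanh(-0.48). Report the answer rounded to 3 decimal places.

-0.672

Fisher z: atanh(-0.677) = -0.823555, atanh(-0.48) = -0.522984
z = (z_r − z_0)·√(n−3) = (-0.823555 − (-0.522984))·√5 = -0.300571 · 2.236068 = -0.672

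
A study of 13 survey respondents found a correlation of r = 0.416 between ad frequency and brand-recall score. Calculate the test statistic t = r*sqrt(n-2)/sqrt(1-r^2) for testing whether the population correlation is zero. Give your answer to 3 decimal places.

1.517

1 − r² = 1 − 0.173056 = 0.826944;  √(1−r²) = 0.909365
√(n−2) = √11 = 3.316625
t = r·√(n−2)/√(1−r²) = 0.416 · 3.316625 / 0.909365 = 1.517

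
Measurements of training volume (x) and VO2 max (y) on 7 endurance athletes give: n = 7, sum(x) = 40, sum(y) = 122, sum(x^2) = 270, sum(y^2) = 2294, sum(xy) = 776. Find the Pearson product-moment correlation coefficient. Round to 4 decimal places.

0.9460

S_xy = nΣxy − ΣxΣy = 7·776 − 40·122 = 5432 − 4880 = 552
S_xx = nΣx² − (Σx)² = 7·270 − 40² = 1890 − 1600 = 290
S_yy = nΣy² − (Σy)² = 7·2294 − 122² = 16058 − 14884 = 1174
r = S_xy / √(S_xx·S_yy) = 552 / √(290·1174) = 552 / √340460 = 552 / 583.4895 = 0.9460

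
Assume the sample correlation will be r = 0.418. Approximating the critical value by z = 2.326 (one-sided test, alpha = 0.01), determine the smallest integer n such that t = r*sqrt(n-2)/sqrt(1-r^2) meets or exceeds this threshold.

28

r√(n−2)/√(1−r²) ≥ 2.326  ⇔  n−2 ≥ (2.326)²·(1−r²)/r²
(1−r²)/r² = (1−0.174724)/0.174724 = 4.7233
n ≥ 2 + 5.410276·4.7233 = 2 + 25.5544 = 27.5544
⌈27.5544⌉ = 28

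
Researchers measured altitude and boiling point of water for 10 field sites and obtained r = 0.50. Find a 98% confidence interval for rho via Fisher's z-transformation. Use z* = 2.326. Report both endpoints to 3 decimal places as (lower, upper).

(-0.318, 0.891)

Fisher z: z_r = atanh(r) = ½·ln((1+0.50)/(1−0.50)) = 0.549306
SE(z) = 1/√(n−3) = 1/√7 = 0.377964
98% ⇒ z* = 2.326; margin = 2.326·0.377964 = 0.879144
CI on z-scale: (-0.329838, 1.428450)
Back-transform: tanh(-0.329838) = -0.318375, tanh(1.428450) = 0.891349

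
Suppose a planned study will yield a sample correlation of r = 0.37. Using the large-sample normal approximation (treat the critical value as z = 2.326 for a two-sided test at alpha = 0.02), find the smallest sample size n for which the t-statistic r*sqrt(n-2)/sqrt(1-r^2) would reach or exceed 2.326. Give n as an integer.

Need r·√(n−2)/√(1−r²) ≥ 2.326
√(n−2) ≥ 2.326·√(1−0.1369) / 0.37 = 2.326·0.929032 / 0.37 = 5.8403
n−2 ≥ 34.1091  ⇒  n ≥ 36.1091
Smallest integer n = 37

37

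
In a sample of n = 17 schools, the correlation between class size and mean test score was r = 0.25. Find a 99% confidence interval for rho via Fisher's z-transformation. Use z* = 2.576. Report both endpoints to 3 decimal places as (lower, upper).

(-0.408, 0.737)

Fisher z: z_r = atanh(r) = ½·ln((1+0.25)/(1−0.25)) = 0.255413
SE(z) = 1/√(n−3) = 1/√14 = 0.267261
99% ⇒ z* = 2.576; margin = 2.576·0.267261 = 0.688464
CI on z-scale: (-0.433051, 0.943877)
Back-transform: tanh(-0.433051) = -0.407868, tanh(0.943877) = 0.736998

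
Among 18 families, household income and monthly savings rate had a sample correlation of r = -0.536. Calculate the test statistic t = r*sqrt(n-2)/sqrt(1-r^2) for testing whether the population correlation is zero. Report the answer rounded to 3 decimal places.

-2.540

1 − r² = 1 − 0.287296 = 0.712704;  √(1−r²) = 0.844218
√(n−2) = √16 = 4.000000
t = r·√(n−2)/√(1−r²) = -0.536 · 4.000000 / 0.844218 = -2.540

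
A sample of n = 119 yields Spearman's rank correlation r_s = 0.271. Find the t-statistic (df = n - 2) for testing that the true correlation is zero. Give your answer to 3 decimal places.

1 − r_s² = 1 − 0.073441 = 0.926559;  √(1−r_s²) = 0.962579
√(n−2) = √117 = 10.816654
t = r_s·√(n−2)/√(1−r_s²) = 0.271 · 10.816654 / 0.962579 = 3.045

3.045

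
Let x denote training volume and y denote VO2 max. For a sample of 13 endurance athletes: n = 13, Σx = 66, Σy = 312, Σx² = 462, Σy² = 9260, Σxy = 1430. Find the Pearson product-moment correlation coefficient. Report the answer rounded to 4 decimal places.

-0.3247

S_xy = nΣxy − ΣxΣy = 13·1430 − 66·312 = 18590 − 20592 = -2002
S_xx = nΣx² − (Σx)² = 13·462 − 66² = 6006 − 4356 = 1650
S_yy = nΣy² − (Σy)² = 13·9260 − 312² = 120380 − 97344 = 23036
r = S_xy / √(S_xx·S_yy) = -2002 / √(1650·23036) = -2002 / √38009400 = -2002 / 6165.1764 = -0.3247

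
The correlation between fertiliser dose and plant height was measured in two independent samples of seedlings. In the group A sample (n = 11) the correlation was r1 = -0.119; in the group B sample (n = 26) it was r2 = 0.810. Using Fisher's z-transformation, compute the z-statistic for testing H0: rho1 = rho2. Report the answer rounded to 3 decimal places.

z1 = atanh(-0.119) = -0.119567,  z2 = atanh(0.810) = 1.127029
SE = √(1/(n1−3) + 1/(n2−3)) = √(1/8 + 1/23) = √(0.1250000 + 0.0434783) = √0.1684783 = 0.410461
z = (z1 − z2)/SE = (-0.119567 − 1.127029) / 0.410461 = -1.246596 / 0.410461 = -3.037

-3.037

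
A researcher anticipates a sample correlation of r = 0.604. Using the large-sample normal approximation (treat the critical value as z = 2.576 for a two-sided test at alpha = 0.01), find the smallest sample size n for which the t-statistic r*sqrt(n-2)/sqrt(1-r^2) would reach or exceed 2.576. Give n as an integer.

Need r·√(n−2)/√(1−r²) ≥ 2.576
√(n−2) ≥ 2.576·√(1−0.364816) / 0.604 = 2.576·0.796984 / 0.604 = 3.3991
n−2 ≥ 11.5539  ⇒  n ≥ 13.5539
Smallest integer n = 14

14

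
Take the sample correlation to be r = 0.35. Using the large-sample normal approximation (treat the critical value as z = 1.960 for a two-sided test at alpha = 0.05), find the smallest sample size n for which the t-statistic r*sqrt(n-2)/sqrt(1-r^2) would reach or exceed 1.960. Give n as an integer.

30

Need r·√(n−2)/√(1−r²) ≥ 1.960
√(n−2) ≥ 1.960·√(1−0.1225) / 0.35 = 1.960·0.936750 / 0.35 = 5.2458
n−2 ≥ 27.5184  ⇒  n ≥ 29.5184
Smallest integer n = 30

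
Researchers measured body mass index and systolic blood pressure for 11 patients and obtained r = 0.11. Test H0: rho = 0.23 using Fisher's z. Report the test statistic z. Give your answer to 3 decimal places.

-0.350

Fisher z: atanh(0.11) = 0.110447, atanh(0.23) = 0.234189
z = (z_r − z_0)·√(n−3) = (0.110447 − 0.234189)·√8 = -0.123742 · 2.828427 = -0.350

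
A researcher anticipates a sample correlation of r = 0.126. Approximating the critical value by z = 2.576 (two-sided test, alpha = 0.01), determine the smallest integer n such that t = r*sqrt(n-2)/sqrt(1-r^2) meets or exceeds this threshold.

Need r·√(n−2)/√(1−r²) ≥ 2.576
√(n−2) ≥ 2.576·√(1−0.015876) / 0.126 = 2.576·0.992030 / 0.126 = 20.2815
n−2 ≥ 411.3392  ⇒  n ≥ 413.3392
Smallest integer n = 414

414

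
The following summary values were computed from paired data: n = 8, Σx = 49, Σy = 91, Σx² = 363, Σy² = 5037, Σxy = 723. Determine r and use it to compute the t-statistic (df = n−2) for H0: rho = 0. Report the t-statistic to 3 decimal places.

0.857

Numerator: nΣxy − (Σx)(Σy) = 8·723 − (49)(91) = 1325
Denominator: √[(nΣx²−(Σx)²)(nΣy²−(Σy)²)]
  nΣx²−(Σx)² = 8·363 − 2401 = 503;  nΣy²−(Σy)² = 8·5037 − 8281 = 32015
  √(503·32015) = √16103545 = 4012.9223
r = 1325 / 4012.9223 = 0.3302
t = r·√(n−2)/√(1−r²) = 0.3302·√6 / √(1−0.109032) = 0.808822 / 0.943911 = 0.857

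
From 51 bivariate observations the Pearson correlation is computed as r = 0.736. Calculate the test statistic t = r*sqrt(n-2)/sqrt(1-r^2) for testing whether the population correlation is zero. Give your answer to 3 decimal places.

t = r·√(n−2) / √(1−r²) with r = 0.736, n = 51
  = 0.736·√49 / √(1 − 0.541696)
  = 0.736·7.000000 / 0.676982
  = 5.152000 / 0.676982 = 7.610

7.610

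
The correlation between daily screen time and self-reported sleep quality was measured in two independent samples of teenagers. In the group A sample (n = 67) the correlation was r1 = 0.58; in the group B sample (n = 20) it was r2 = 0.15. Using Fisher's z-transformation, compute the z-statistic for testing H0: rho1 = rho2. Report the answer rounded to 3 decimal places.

z1 = atanh(0.58) = 0.662463,  z2 = atanh(0.15) = 0.151140
SE = √(1/(n1−3) + 1/(n2−3)) = √(1/64 + 1/17) = √(0.0156250 + 0.0588235) = √0.0744485 = 0.272853
z = (z1 − z2)/SE = (0.662463 − 0.151140) / 0.272853 = 0.511323 / 0.272853 = 1.874

1.874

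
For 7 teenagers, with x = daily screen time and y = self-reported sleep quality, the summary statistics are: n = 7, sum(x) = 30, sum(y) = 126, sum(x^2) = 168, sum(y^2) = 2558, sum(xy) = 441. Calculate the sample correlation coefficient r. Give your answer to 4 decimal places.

Numerator: nΣxy − (Σx)(Σy) = 7·441 − (30)(126) = -693
Denominator: √[(nΣx²−(Σx)²)(nΣy²−(Σy)²)]
  nΣx²−(Σx)² = 7·168 − 900 = 276;  nΣy²−(Σy)² = 7·2558 − 15876 = 2030
  √(276·2030) = √560280 = 748.5185
r = -693 / 748.5185 = -0.9258

-0.9258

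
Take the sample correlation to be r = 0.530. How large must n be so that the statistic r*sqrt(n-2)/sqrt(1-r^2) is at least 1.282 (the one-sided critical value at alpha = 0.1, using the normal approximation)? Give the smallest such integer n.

r√(n−2)/√(1−r²) ≥ 1.282  ⇔  n−2 ≥ (1.282)²·(1−r²)/r²
(1−r²)/r² = (1−0.280900)/0.280900 = 2.5600
n ≥ 2 + 1.643524·2.5600 = 2 + 4.2074 = 6.2074
⌈6.2074⌉ = 7

7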